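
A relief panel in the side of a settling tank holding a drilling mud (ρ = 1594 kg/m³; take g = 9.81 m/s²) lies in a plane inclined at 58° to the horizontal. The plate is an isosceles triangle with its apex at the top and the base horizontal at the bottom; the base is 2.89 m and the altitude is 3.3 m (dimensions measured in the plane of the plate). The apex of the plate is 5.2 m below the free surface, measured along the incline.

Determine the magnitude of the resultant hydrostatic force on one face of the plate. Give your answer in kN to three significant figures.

F ≈ 468 kN

γ = ρg = 1594 × 9.81 / 1000 = 15.63714 kN/m³.
Let θ = 58° be the plate's angle to the horizontal; measure y along the incline from where the plane meets the free surface. Vertical depth h = y·sinθ with sinθ = 0.848048.
With the apex up, the centroid sits 2h/3 = 2 × 3.3/3 = 2.2 m below the apex, so y_c = 5.2 + 2.2 = 7.4 m and h_c = 7.4 × 0.848048 = 6.27556 m.
A = ½ × 2.89 × 3.3 = 4.7685 m².
Resultant F = γ·h_c·A = 15.63714 × 6.27556 × 4.7685 = 467.942 kN.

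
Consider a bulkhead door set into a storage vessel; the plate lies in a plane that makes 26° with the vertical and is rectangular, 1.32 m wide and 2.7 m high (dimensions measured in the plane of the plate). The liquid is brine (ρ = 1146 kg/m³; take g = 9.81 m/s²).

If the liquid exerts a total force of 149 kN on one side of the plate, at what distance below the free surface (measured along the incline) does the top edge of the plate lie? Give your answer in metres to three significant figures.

y_top ≈ 2.79 m

γ = ρg = 1146 × 9.81 / 1000 = 11.24226 kN/m³.
A = 1.32 × 2.7 = 3.564 m².
From F = γ·h_c·A, the centroid depth is h_c = 149/(11.24226 × 3.564) = 3.71873 m.
The plate makes 26° with the vertical, i.e. θ = 90° − 26° = 64° to the horizontal. Measuring y along the incline from the free-surface line, vertical depth h = y·sinθ with sinθ = 0.898794.
Along the incline, y_c = h_c/sinθ = 3.71873/0.898794 = 4.13747 m.
The centroid lies 2.7/2 = 1.35 m below the top edge, so the top edge sits at y_top = 4.13747 − 1.35 = 2.78747 m along the incline.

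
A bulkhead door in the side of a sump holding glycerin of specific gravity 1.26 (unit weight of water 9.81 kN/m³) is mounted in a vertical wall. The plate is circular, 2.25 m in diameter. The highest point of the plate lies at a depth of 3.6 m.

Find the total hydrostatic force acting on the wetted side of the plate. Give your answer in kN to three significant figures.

γ = 1.26 × 9.81 = 12.3606 kN/m³.
The centroid is at the centre, 1.125 m below the top of the plate, so the centroid depth is h_c = 3.6 + 1.125 = 4.725 m.
A = π(1.125)² = 3.97608 m².
Resultant F = γ·h_c·A = 12.3606 × 4.725 × 3.97608 = 232.218 kN.

F ≈ 232 kN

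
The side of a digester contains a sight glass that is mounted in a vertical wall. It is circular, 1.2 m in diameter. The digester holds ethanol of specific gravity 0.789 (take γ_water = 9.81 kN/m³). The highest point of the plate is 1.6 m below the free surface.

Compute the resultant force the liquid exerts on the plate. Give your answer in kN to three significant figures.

γ = 0.789 × 9.81 = 7.74009 kN/m³.
The centroid is at the centre, 0.6 m below the top of the plate, so the centroid depth is h_c = 1.6 + 0.6 = 2.2 m.
A = π(0.6)² = 1.13097 m².
Resultant F = γ·h_c·A = 7.74009 × 2.2 × 1.13097 = 19.2584 kN.

F ≈ 19.3 kN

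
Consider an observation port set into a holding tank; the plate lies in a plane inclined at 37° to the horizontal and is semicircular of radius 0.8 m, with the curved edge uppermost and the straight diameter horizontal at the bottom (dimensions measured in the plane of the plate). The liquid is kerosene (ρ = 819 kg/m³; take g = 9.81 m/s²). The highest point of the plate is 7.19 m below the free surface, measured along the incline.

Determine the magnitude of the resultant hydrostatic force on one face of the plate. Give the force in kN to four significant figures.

F ≈ 37.19 kN

γ = ρg = 819 × 9.81 / 1000 = 8.03439 kN/m³.
Let θ = 37° be the plate's angle to the horizontal; measure y along the incline from where the plane meets the free surface. Vertical depth h = y·sinθ with sinθ = 0.601815.
The centroid lies 4r/(3π) = 0.339531 m above the diameter, so r − 4r/(3π) = 0.8 − 0.339531 = 0.460469 m below the topmost point, so y_c = 7.19 + 0.460469 = 7.65047 m and h_c = 7.65047 × 0.601815 = 4.60417 m.
A = πr²/2 = π × 0.8²/2 = 1.00531 m².
Resultant F = γ·h_c·A = 8.03439 × 4.60417 × 1.00531 = 37.1881 kN.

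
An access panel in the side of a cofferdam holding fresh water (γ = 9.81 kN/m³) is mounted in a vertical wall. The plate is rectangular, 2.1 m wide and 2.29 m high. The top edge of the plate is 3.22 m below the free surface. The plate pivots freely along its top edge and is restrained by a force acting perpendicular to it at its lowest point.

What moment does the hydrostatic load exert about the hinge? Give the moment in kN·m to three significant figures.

γ = 9.81 kN/m³.
The centroid lies 2.29/2 = 1.145 m below the top edge, so the centroid depth is h_c = 3.22 + 1.145 = 4.365 m.
A = 2.1 × 2.29 = 4.809 m².
Resultant F = γ·h_c·A = 9.81 × 4.365 × 4.809 = 205.925 kN.
I_c = b·h³/12 = 2.1 × 2.29³/12 = 2.10157 m⁴.
Centre of pressure: y_p = y_c + I_c/(y_c·A) = 4.365 + 2.10157/(4.365 × 4.809) = 4.365 + 0.100116 = 4.46512 m along the plane.
The resultant acts 1.145 + 0.100116 = 1.24512 m (along the plate) below the hinge at the top edge, so the moment about the hinge is M = F × 1.24512 = 205.925 × 1.24512 = 256.401 kN·m.

M ≈ 256 kN·m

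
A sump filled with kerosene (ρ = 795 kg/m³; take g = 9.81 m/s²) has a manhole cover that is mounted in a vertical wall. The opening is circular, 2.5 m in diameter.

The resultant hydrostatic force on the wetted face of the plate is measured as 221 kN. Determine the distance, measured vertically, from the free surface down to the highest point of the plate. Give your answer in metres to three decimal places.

γ = ρg = 795 × 9.81 / 1000 = 7.79895 kN/m³.
A = π(1.25)² = 4.90874 m².
From F = γ·h_c·A, the centroid depth is h_c = 221/(7.79895 × 4.90874) = 5.77279 m.
The centroid is at the centre, 1.25 m below the top of the plate, so the highest point sits at h_top = 5.77279 − 1.25 = 4.52279 m below the surface.

d_top ≈ 4.523 m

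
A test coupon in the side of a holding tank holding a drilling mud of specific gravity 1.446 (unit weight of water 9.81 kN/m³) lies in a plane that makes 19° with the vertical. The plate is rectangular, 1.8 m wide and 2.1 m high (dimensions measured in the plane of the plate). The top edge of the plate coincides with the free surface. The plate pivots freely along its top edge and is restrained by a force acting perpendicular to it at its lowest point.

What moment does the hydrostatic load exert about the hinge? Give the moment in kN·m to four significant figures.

M ≈ 74.53 kN·m

γ = 1.446 × 9.81 = 14.18526 kN/m³.
The plate makes 19° with the vertical, i.e. θ = 90° − 19° = 71° to the horizontal. Measuring y along the incline from the free-surface line, vertical depth h = y·sinθ with sinθ = 0.945519.
The centroid lies 2.1/2 = 1.05 m below the top edge, so y_c = 1.05 m and h_c = 1.05 × 0.945519 = 0.992795 m.
A = 1.8 × 2.1 = 3.78 m².
Resultant F = γ·h_c·A = 14.18526 × 0.992795 × 3.78 = 53.2339 kN.
I_c = b·h³/12 = 1.8 × 2.1³/12 = 1.38915 m⁴.
Centre of pressure: y_p = y_c + I_c/(y_c·A) = 1.05 + 1.38915/(1.05 × 3.78) = 1.05 + 0.35 = 1.4 m along the plane.
The resultant acts 1.05 + 0.35 = 1.4 m (along the plate) below the hinge at the top edge, so the moment about the hinge is M = F × 1.4 = 53.2339 × 1.4 = 74.5275 kN·m.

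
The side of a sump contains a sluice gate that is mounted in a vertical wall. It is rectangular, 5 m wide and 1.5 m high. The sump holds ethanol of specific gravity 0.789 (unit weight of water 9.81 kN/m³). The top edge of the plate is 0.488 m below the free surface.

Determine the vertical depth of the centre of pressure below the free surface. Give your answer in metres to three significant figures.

γ = 0.789 × 9.81 = 7.74009 kN/m³.
The centroid lies 1.5/2 = 0.75 m below the top edge, so the centroid depth is h_c = 0.488 + 0.75 = 1.238 m.
A = 5 × 1.5 = 7.5 m².
Resultant F = γ·h_c·A = 7.74009 × 1.238 × 7.5 = 71.8667 kN.
I_c = b·h³/12 = 5 × 1.5³/12 = 1.40625 m⁴.
Centre of pressure: y_p = y_c + I_c/(y_c·A) = 1.238 + 1.40625/(1.238 × 7.5) = 1.238 + 0.151454 = 1.38945 m along the plane.

h_p = 1.39 m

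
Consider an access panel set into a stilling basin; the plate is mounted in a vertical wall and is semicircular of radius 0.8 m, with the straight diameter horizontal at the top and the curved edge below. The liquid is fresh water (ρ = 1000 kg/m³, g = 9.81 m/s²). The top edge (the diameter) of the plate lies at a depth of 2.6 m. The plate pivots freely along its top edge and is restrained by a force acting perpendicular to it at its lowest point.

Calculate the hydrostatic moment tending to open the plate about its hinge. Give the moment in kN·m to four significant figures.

M ≈ 10.28 kN·m

γ = ρg = 1000 × 9.81 = 9810 N/m³ = 9.81 kN/m³.
The centroid of a semicircle lies 4r/(3π) = 0.339531 m from the diameter, here below the top edge, so the centroid depth is h_c = 2.6 + 0.339531 = 2.93953 m.
A = πr²/2 = π × 0.8²/2 = 1.00531 m².
Resultant F = γ·h_c·A = 9.81 × 2.93953 × 1.00531 = 28.9899 kN.
I_c = (π/8 − 8/(9π))·r⁴ = 0.109757 × 0.8⁴ = 0.0449565 m⁴.
Centre of pressure: y_p = y_c + I_c/(y_c·A) = 2.93953 + 0.0449565/(2.93953 × 1.00531) = 2.93953 + 0.015213 = 2.95474 m along the plane.
The resultant acts 0.339531 + 0.015213 = 0.354744 m (along the plate) below the hinge at the top edge, so the moment about the hinge is M = F × 0.354744 = 28.9899 × 0.354744 = 10.284 kN·m.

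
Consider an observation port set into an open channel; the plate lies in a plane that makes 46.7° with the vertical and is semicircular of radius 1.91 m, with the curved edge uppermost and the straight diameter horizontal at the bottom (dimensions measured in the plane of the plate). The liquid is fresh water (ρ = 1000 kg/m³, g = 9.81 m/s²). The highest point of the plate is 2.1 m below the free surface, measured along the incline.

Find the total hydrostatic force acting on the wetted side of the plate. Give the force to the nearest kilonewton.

F ≈ 123 kN

γ = ρg = 1000 × 9.81 = 9810 N/m³ = 9.81 kN/m³.
The plate makes 46.7° with the vertical, i.e. θ = 90° − 46.7° = 43.3° to the horizontal. Measuring y along the incline from the free-surface line, vertical depth h = y·sinθ with sinθ = 0.685818.
The centroid lies 4r/(3π) = 0.810629 m above the diameter, so r − 4r/(3π) = 1.91 − 0.810629 = 1.09937 m below the topmost point, so y_c = 2.1 + 1.09937 = 3.19937 m and h_c = 3.19937 × 0.685818 = 2.19419 m.
A = πr²/2 = π × 1.91²/2 = 5.73042 m².
Resultant F = γ·h_c·A = 9.81 × 2.19419 × 5.73042 = 123.347 kN.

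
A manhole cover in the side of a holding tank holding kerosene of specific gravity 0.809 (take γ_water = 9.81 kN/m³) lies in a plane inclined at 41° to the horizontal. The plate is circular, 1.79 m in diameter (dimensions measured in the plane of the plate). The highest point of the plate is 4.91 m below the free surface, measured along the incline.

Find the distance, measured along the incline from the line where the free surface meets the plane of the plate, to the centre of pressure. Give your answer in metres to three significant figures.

γ = 0.809 × 9.81 = 7.93629 kN/m³.
Let θ = 41° be the plate's angle to the horizontal; measure y along the incline from where the plane meets the free surface. Vertical depth h = y·sinθ with sinθ = 0.656059.
The centroid is at the centre, 0.895 m below the top of the plate, so y_c = 4.91 + 0.895 = 5.805 m and h_c = 5.805 × 0.656059 = 3.80842 m.
A = π(0.895)² = 2.51649 m².
Resultant F = γ·h_c·A = 7.93629 × 3.80842 × 2.51649 = 76.0602 kN.
I_c = πr⁴/4 = π × 0.895⁴/4 = 0.503944 m⁴.
Centre of pressure: y_p = y_c + I_c/(y_c·A) = 5.805 + 0.503944/(5.805 × 2.51649) = 5.805 + 0.0344973 = 5.8395 m along the plane.

y_p = 5.84 m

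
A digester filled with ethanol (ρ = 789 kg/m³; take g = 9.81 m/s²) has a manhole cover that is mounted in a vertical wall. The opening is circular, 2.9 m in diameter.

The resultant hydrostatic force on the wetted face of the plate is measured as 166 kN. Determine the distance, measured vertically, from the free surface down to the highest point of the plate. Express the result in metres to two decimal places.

γ = ρg = 789 × 9.81 / 1000 = 7.74009 kN/m³.
A = π(1.45)² = 6.6052 m².
From F = γ·h_c·A, the centroid depth is h_c = 166/(7.74009 × 6.6052) = 3.24695 m.
The centroid is at the centre, 1.45 m below the top of the plate, so the highest point sits at h_top = 3.24695 − 1.45 = 1.79695 m below the surface.

d_top ≈ 1.80 m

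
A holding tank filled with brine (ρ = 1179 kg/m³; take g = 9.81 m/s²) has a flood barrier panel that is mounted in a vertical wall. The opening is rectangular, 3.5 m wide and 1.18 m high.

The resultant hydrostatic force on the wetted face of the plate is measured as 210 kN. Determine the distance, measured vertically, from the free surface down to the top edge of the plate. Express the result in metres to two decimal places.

γ = ρg = 1179 × 9.81 / 1000 = 11.56599 kN/m³.
A = 3.5 × 1.18 = 4.13 m².
From F = γ·h_c·A, the centroid depth is h_c = 210/(11.56599 × 4.13) = 4.39629 m.
The centroid lies 1.18/2 = 0.59 m below the top edge, so the top edge sits at h_top = 4.39629 − 0.59 = 3.80629 m below the surface.

d_top ≈ 3.81 m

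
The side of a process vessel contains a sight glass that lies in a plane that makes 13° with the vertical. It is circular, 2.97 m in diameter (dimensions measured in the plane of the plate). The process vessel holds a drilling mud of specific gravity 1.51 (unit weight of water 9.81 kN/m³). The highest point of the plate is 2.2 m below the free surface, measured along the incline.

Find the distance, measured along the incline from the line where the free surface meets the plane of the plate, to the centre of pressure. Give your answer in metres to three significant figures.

y_p = 3.83 m

γ = 1.51 × 9.81 = 14.8131 kN/m³.
The plate makes 13° with the vertical, i.e. θ = 90° − 13° = 77° to the horizontal. Measuring y along the incline from the free-surface line, vertical depth h = y·sinθ with sinθ = 0.974370.
The centroid is at the centre, 1.485 m below the top of the plate, so y_c = 2.2 + 1.485 = 3.685 m and h_c = 3.685 × 0.974370 = 3.59055 m.
A = π(1.485)² = 6.92792 m².
Resultant F = γ·h_c·A = 14.8131 × 3.59055 × 6.92792 = 368.477 kN.
I_c = πr⁴/4 = π × 1.485⁴/4 = 3.8194 m⁴.
Centre of pressure: y_p = y_c + I_c/(y_c·A) = 3.685 + 3.8194/(3.685 × 6.92792) = 3.685 + 0.149608 = 3.83461 m along the plane.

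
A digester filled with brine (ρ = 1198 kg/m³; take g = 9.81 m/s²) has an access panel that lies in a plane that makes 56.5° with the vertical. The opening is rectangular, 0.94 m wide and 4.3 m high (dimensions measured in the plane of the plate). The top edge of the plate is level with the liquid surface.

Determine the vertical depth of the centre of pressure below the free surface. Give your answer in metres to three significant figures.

γ = ρg = 1198 × 9.81 / 1000 = 11.75238 kN/m³.
The plate makes 56.5° with the vertical, i.e. θ = 90° − 56.5° = 33.5° to the horizontal. Measuring y along the incline from the free-surface line, vertical depth h = y·sinθ with sinθ = 0.551937.
The centroid lies 4.3/2 = 2.15 m below the top edge, so y_c = 2.15 m and h_c = 2.15 × 0.551937 = 1.18666 m.
A = 0.94 × 4.3 = 4.042 m².
Resultant F = γ·h_c·A = 11.75238 × 1.18666 × 4.042 = 56.3701 kN.
I_c = b·h³/12 = 0.94 × 4.3³/12 = 6.22805 m⁴.
Centre of pressure: y_p = y_c + I_c/(y_c·A) = 2.15 + 6.22805/(2.15 × 4.042) = 2.15 + 0.716667 = 2.86667 m along the plane.
Vertically, h_p = y_p·sinθ = 2.86667 × 0.551937 = 1.58222 m.

h_p = 1.58 m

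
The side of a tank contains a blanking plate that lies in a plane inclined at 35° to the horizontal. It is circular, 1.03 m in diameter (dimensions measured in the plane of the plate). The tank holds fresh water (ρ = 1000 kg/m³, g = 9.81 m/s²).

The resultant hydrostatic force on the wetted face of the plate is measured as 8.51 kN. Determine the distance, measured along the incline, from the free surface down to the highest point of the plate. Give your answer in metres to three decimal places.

γ = ρg = 1000 × 9.81 = 9810 N/m³ = 9.81 kN/m³.
A = π(0.515)² = 0.833229 m².
From F = γ·h_c·A, the centroid depth is h_c = 8.51/(9.81 × 0.833229) = 1.04111 m.
Let θ = 35° be the plate's angle to the horizontal; measure y along the incline from where the plane meets the free surface. Vertical depth h = y·sinθ with sinθ = 0.573576.
Along the incline, y_c = h_c/sinθ = 1.04111/0.573576 = 1.81512 m.
The centroid is at the centre, 0.515 m below the top of the plate, so the highest point sits at y_top = 1.81512 − 0.515 = 1.30012 m along the incline.

y_top ≈ 1.300 m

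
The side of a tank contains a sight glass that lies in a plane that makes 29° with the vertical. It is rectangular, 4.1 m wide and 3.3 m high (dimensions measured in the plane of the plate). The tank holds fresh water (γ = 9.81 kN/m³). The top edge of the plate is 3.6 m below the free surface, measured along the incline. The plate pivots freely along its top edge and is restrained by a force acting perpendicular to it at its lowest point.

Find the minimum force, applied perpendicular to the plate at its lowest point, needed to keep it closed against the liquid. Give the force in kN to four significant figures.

P ≈ 336.7 kN

γ = 9.81 kN/m³.
The plate makes 29° with the vertical, i.e. θ = 90° − 29° = 61° to the horizontal. Measuring y along the incline from the free-surface line, vertical depth h = y·sinθ with sinθ = 0.874620.
The centroid lies 3.3/2 = 1.65 m below the top edge, so y_c = 3.6 + 1.65 = 5.25 m and h_c = 5.25 × 0.874620 = 4.59176 m.
A = 4.1 × 3.3 = 13.53 m².
Resultant F = γ·h_c·A = 9.81 × 4.59176 × 13.53 = 609.461 kN.
I_c = b·h³/12 = 4.1 × 3.3³/12 = 12.2785 m⁴.
Centre of pressure: y_p = y_c + I_c/(y_c·A) = 5.25 + 12.2785/(5.25 × 13.53) = 5.25 + 0.172857 = 5.42286 m along the plane.
The resultant acts 1.65 + 0.172857 = 1.82286 m (along the plate) below the hinge at the top edge, so the moment about the hinge is M = F × 1.82286 = 609.461 × 1.82286 = 1110.96 kN·m.
A normal force at the bottom, 3.3 m from the hinge, must supply this moment: P = 1110.96/3.3 = 336.655 kN.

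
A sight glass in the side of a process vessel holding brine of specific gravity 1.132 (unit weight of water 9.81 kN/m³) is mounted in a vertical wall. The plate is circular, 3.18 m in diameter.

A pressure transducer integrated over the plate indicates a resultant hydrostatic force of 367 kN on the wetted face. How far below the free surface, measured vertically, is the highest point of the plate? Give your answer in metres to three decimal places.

γ = 1.132 × 9.81 = 11.10492 kN/m³.
A = π(1.59)² = 7.94226 m².
From F = γ·h_c·A, the centroid depth is h_c = 367/(11.10492 × 7.94226) = 4.16108 m.
The centroid is at the centre, 1.59 m below the top of the plate, so the highest point sits at h_top = 4.16108 − 1.59 = 2.57108 m below the surface.

d_top ≈ 2.571 m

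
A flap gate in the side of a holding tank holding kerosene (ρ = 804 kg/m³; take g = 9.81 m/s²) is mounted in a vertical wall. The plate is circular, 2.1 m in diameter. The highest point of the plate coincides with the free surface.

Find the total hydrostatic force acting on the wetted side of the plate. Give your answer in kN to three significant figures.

γ = ρg = 804 × 9.81 / 1000 = 7.88724 kN/m³.
The centroid is at the centre, 1.05 m below the top of the plate, so the centroid depth is h_c = 1.05 m.
A = π(1.05)² = 3.46361 m².
Resultant F = γ·h_c·A = 7.88724 × 1.05 × 3.46361 = 28.6842 kN.

F ≈ 28.7 kN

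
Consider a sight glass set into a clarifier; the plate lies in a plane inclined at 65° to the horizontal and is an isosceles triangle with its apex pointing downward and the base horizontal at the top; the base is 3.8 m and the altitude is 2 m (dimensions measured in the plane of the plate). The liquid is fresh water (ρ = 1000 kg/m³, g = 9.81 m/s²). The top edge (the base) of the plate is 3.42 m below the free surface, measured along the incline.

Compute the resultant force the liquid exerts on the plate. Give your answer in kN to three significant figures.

γ = ρg = 1000 × 9.81 = 9810 N/m³ = 9.81 kN/m³.
Let θ = 65° be the plate's angle to the horizontal; measure y along the incline from where the plane meets the free surface. Vertical depth h = y·sinθ with sinθ = 0.906308.
With the apex down, the centroid sits h/3 = 2/3 = 0.666667 m below the base (the top edge), so y_c = 3.42 + 0.666667 = 4.08667 m and h_c = 4.08667 × 0.906308 = 3.70378 m.
A = ½ × 3.8 × 2 = 3.8 m².
Resultant F = γ·h_c·A = 9.81 × 3.70378 × 3.8 = 138.07 kN.

F ≈ 138 kN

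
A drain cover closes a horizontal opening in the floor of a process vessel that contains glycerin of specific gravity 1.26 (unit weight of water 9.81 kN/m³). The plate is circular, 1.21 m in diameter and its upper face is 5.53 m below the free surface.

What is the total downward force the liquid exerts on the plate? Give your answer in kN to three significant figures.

F ≈ 78.6 kN

γ = 1.26 × 9.81 = 12.3606 kN/m³.
The plate is horizontal, so pressure is uniform at p = γ·h = 12.3606 × 5.53 = 68.3541 kN/m².
A = π(0.605)² = 1.1499 m².
F = p·A = 68.3541 × 1.1499 = 78.6004 kN.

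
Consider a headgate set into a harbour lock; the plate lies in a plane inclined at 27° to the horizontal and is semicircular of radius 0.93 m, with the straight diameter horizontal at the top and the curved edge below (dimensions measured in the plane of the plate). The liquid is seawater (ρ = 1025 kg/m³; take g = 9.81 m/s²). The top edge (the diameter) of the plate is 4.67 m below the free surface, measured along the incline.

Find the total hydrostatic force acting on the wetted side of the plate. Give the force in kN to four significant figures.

F ≈ 31.41 kN

γ = ρg = 1025 × 9.81 / 1000 = 10.05525 kN/m³.
Let θ = 27° be the plate's angle to the horizontal; measure y along the incline from where the plane meets the free surface. Vertical depth h = y·sinθ with sinθ = 0.453990.
The centroid of a semicircle lies 4r/(3π) = 0.394704 m from the diameter, here below the top edge, so y_c = 4.67 + 0.394704 = 5.0647 m and h_c = 5.0647 × 0.453990 = 2.29932 m.
A = πr²/2 = π × 0.93²/2 = 1.35858 m².
Resultant F = γ·h_c·A = 10.05525 × 2.29932 × 1.35858 = 31.4107 kN.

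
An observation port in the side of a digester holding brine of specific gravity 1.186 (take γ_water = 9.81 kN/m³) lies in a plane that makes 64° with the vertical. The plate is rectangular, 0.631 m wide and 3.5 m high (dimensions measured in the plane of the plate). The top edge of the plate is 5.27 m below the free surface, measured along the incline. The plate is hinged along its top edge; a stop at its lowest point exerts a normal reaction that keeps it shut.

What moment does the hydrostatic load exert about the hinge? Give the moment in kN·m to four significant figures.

M ≈ 149.9 kN·m

γ = 1.186 × 9.81 = 11.63466 kN/m³.
The plate makes 64° with the vertical, i.e. θ = 90° − 64° = 26° to the horizontal. Measuring y along the incline from the free-surface line, vertical depth h = y·sinθ with sinθ = 0.438371.
The centroid lies 3.5/2 = 1.75 m below the top edge, so y_c = 5.27 + 1.75 = 7.02 m and h_c = 7.02 × 0.438371 = 3.07736 m.
A = 0.631 × 3.5 = 2.2085 m².
Resultant F = γ·h_c·A = 11.63466 × 3.07736 × 2.2085 = 79.0732 kN.
I_c = b·h³/12 = 0.631 × 3.5³/12 = 2.25451 m⁴.
Centre of pressure: y_p = y_c + I_c/(y_c·A) = 7.02 + 2.25451/(7.02 × 2.2085) = 7.02 + 0.145418 = 7.16542 m along the plane.
The resultant acts 1.75 + 0.145418 = 1.89542 m (along the plate) below the hinge at the top edge, so the moment about the hinge is M = F × 1.89542 = 79.0732 × 1.89542 = 149.877 kN·m.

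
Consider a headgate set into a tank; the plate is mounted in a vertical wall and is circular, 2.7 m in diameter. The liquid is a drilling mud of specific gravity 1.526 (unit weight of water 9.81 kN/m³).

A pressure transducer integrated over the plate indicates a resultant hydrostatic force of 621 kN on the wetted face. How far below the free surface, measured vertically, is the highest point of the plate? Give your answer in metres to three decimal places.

γ = 1.526 × 9.81 = 14.97006 kN/m³.
A = π(1.35)² = 5.72555 m².
From F = γ·h_c·A, the centroid depth is h_c = 621/(14.97006 × 5.72555) = 7.24521 m.
The centroid is at the centre, 1.35 m below the top of the plate, so the highest point sits at h_top = 7.24521 − 1.35 = 5.89521 m below the surface.

d_top ≈ 5.895 m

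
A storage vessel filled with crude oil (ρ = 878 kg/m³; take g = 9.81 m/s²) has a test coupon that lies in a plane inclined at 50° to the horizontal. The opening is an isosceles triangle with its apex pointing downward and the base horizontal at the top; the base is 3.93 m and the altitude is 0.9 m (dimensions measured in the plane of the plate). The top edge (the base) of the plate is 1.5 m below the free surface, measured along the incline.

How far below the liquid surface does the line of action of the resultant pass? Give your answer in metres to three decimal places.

γ = ρg = 878 × 9.81 / 1000 = 8.61318 kN/m³.
Let θ = 50° be the plate's angle to the horizontal; measure y along the incline from where the plane meets the free surface. Vertical depth h = y·sinθ with sinθ = 0.766044.
With the apex down, the centroid sits h/3 = 0.9/3 = 0.3 m below the base (the top edge), so y_c = 1.5 + 0.3 = 1.8 m and h_c = 1.8 × 0.766044 = 1.37888 m.
A = ½ × 3.93 × 0.9 = 1.7685 m².
Resultant F = γ·h_c·A = 8.61318 × 1.37888 × 1.7685 = 21.0037 kN.
I_c = b·h³/36 = 3.93 × 0.9³/36 = 0.0795825 m⁴.
Centre of pressure: y_p = y_c + I_c/(y_c·A) = 1.8 + 0.0795825/(1.8 × 1.7685) = 1.8 + 0.025 = 1.825 m along the plane.
Vertically, h_p = y_p·sinθ = 1.825 × 0.766044 = 1.39803 m.

h_p = 1.398 m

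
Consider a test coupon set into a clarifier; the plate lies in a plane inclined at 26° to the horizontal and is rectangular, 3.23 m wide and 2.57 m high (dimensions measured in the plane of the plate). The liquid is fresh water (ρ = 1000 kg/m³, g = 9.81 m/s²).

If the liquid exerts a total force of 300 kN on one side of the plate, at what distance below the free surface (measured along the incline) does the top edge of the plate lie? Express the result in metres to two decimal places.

γ = ρg = 1000 × 9.81 = 9810 N/m³ = 9.81 kN/m³.
A = 3.23 × 2.57 = 8.3011 m².
From F = γ·h_c·A, the centroid depth is h_c = 300/(9.81 × 8.3011) = 3.68397 m.
Let θ = 26° be the plate's angle to the horizontal; measure y along the incline from where the plane meets the free surface. Vertical depth h = y·sinθ with sinθ = 0.438371.
Along the incline, y_c = h_c/sinθ = 3.68397/0.438371 = 8.40377 m.
The centroid lies 2.57/2 = 1.285 m below the top edge, so the top edge sits at y_top = 8.40377 − 1.285 = 7.11877 m along the incline.

y_top ≈ 7.12 m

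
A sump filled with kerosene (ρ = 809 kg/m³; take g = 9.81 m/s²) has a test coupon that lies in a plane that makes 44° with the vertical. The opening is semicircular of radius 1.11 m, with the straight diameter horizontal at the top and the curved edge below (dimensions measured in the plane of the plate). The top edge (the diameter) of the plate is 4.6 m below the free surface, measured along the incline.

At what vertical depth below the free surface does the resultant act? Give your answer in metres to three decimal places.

γ = ρg = 809 × 9.81 / 1000 = 7.93629 kN/m³.
The plate makes 44° with the vertical, i.e. θ = 90° − 44° = 46° to the horizontal. Measuring y along the incline from the free-surface line, vertical depth h = y·sinθ with sinθ = 0.719340.
The centroid of a semicircle lies 4r/(3π) = 0.471099 m from the diameter, here below the top edge, so y_c = 4.6 + 0.471099 = 5.0711 m and h_c = 5.0711 × 0.719340 = 3.64785 m.
A = πr²/2 = π × 1.11²/2 = 1.93538 m².
Resultant F = γ·h_c·A = 7.93629 × 3.64785 × 1.93538 = 56.03 kN.
I_c = (π/8 − 8/(9π))·r⁴ = 0.109757 × 1.11⁴ = 0.166619 m⁴.
Centre of pressure: y_p = y_c + I_c/(y_c·A) = 5.0711 + 0.166619/(5.0711 × 1.93538) = 5.0711 + 0.0169768 = 5.08808 m along the plane.
Vertically, h_p = y_p·sinθ = 5.08808 × 0.719340 = 3.66006 m.

h_p = 3.660 m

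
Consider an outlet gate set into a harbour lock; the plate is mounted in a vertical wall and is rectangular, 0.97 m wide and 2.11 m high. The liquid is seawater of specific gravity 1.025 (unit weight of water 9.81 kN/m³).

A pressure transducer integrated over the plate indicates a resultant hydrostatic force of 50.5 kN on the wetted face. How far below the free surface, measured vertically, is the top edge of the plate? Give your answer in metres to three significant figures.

d_top ≈ 1.40 m

γ = 1.025 × 9.81 = 10.05525 kN/m³.
A = 0.97 × 2.11 = 2.0467 m².
From F = γ·h_c·A, the centroid depth is h_c = 50.5/(10.05525 × 2.0467) = 2.45383 m.
The centroid lies 2.11/2 = 1.055 m below the top edge, so the top edge sits at h_top = 2.45383 − 1.055 = 1.39883 m below the surface.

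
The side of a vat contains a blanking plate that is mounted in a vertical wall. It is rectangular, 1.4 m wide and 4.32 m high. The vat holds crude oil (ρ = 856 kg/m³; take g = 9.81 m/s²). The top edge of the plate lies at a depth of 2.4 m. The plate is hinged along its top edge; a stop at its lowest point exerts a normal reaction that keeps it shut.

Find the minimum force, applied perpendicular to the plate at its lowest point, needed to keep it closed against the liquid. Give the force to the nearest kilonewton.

P ≈ 134 kN

γ = ρg = 856 × 9.81 / 1000 = 8.39736 kN/m³.
The centroid lies 4.32/2 = 2.16 m below the top edge, so the centroid depth is h_c = 2.4 + 2.16 = 4.56 m.
A = 1.4 × 4.32 = 6.048 m².
Resultant F = γ·h_c·A = 8.39736 × 4.56 × 6.048 = 231.59 kN.
I_c = b·h³/12 = 1.4 × 4.32³/12 = 9.40585 m⁴.
Centre of pressure: y_p = y_c + I_c/(y_c·A) = 4.56 + 9.40585/(4.56 × 6.048) = 4.56 + 0.341053 = 4.90105 m along the plane.
The resultant acts 2.16 + 0.341053 = 2.50105 m (along the plate) below the hinge at the top edge, so the moment about the hinge is M = F × 2.50105 = 231.59 × 2.50105 = 579.218 kN·m.
A normal force at the bottom, 4.32 m from the hinge, must supply this moment: P = 579.218/4.32 = 134.078 kN.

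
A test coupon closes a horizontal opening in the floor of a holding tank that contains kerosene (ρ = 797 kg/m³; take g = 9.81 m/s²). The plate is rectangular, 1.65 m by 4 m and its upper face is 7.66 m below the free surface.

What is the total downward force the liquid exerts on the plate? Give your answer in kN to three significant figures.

F ≈ 395 kN

γ = ρg = 797 × 9.81 / 1000 = 7.81857 kN/m³.
The plate is horizontal, so pressure is uniform at p = γ·h = 7.81857 × 7.66 = 59.8902 kN/m².
A = 1.65 × 4 = 6.6 m².
F = p·A = 59.8902 × 6.6 = 395.275 kN.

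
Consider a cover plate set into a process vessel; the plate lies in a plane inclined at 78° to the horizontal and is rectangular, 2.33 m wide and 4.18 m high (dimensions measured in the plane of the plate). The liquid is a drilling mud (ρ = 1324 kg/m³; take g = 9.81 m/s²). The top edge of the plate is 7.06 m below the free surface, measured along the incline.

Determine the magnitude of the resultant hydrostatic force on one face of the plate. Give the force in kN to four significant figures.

γ = ρg = 1324 × 9.81 / 1000 = 12.98844 kN/m³.
Let θ = 78° be the plate's angle to the horizontal; measure y along the incline from where the plane meets the free surface. Vertical depth h = y·sinθ with sinθ = 0.978148.
The centroid lies 4.18/2 = 2.09 m below the top edge, so y_c = 7.06 + 2.09 = 9.15 m and h_c = 9.15 × 0.978148 = 8.95005 m.
A = 2.33 × 4.18 = 9.7394 m².
Resultant F = γ·h_c·A = 12.98844 × 8.95005 × 9.7394 = 1132.18 kN.

F ≈ 1132 kN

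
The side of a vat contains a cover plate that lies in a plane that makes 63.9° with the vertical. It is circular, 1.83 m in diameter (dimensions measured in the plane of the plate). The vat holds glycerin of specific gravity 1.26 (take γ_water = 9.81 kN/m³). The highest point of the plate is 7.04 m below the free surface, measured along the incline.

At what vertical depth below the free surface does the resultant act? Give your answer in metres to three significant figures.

h_p = 3.51 m

γ = 1.26 × 9.81 = 12.3606 kN/m³.
The plate makes 63.9° with the vertical, i.e. θ = 90° − 63.9° = 26.1° to the horizontal. Measuring y along the incline from the free-surface line, vertical depth h = y·sinθ with sinθ = 0.439939.
The centroid is at the centre, 0.915 m below the top of the plate, so y_c = 7.04 + 0.915 = 7.955 m and h_c = 7.955 × 0.439939 = 3.49971 m.
A = π(0.915)² = 2.63022 m².
Resultant F = γ·h_c·A = 12.3606 × 3.49971 × 2.63022 = 113.779 kN.
I_c = πr⁴/4 = π × 0.915⁴/4 = 0.550521 m⁴.
Centre of pressure: y_p = y_c + I_c/(y_c·A) = 7.955 + 0.550521/(7.955 × 2.63022) = 7.955 + 0.0263113 = 7.98131 m along the plane.
Vertically, h_p = y_p·sinθ = 7.98131 × 0.439939 = 3.51129 m.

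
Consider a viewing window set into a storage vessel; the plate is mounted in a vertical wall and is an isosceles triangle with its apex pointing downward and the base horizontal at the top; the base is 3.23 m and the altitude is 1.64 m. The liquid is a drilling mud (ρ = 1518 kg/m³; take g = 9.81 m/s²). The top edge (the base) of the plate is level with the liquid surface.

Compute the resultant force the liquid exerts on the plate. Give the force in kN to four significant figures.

F ≈ 21.56 kN

γ = ρg = 1518 × 9.81 / 1000 = 14.89158 kN/m³.
With the apex down, the centroid sits h/3 = 1.64/3 = 0.546667 m below the base (the top edge), so the centroid depth is h_c = 0.546667 m.
A = ½ × 3.23 × 1.64 = 2.6486 m².
Resultant F = γ·h_c·A = 14.89158 × 0.546667 × 2.6486 = 21.5616 kN.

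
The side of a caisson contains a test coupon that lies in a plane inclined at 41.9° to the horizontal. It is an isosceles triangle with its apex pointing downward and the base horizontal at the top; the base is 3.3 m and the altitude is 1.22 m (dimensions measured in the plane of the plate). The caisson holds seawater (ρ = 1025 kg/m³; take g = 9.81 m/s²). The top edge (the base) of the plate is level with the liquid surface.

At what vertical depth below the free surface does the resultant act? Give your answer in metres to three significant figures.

γ = ρg = 1025 × 9.81 / 1000 = 10.05525 kN/m³.
Let θ = 41.9° be the plate's angle to the horizontal; measure y along the incline from where the plane meets the free surface. Vertical depth h = y·sinθ with sinθ = 0.667833.
With the apex down, the centroid sits h/3 = 1.22/3 = 0.406667 m below the base (the top edge), so y_c = 0.406667 m and h_c = 0.406667 × 0.667833 = 0.271586 m.
A = ½ × 3.3 × 1.22 = 2.013 m².
Resultant F = γ·h_c·A = 10.05525 × 0.271586 × 2.013 = 5.49723 kN.
I_c = b·h³/36 = 3.3 × 1.22³/36 = 0.166453 m⁴.
Centre of pressure: y_p = y_c + I_c/(y_c·A) = 0.406667 + 0.166453/(0.406667 × 2.013) = 0.406667 + 0.203333 = 0.61 m along the plane.
Vertically, h_p = y_p·sinθ = 0.61 × 0.667833 = 0.407378 m.

h_p = 0.407 m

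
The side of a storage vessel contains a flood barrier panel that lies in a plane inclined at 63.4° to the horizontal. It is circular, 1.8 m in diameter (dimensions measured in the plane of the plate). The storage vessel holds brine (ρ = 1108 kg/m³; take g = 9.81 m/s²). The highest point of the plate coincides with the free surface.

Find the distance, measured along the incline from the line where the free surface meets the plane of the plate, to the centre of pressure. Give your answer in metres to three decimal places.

γ = ρg = 1108 × 9.81 / 1000 = 10.86948 kN/m³.
Let θ = 63.4° be the plate's angle to the horizontal; measure y along the incline from where the plane meets the free surface. Vertical depth h = y·sinθ with sinθ = 0.894154.
The centroid is at the centre, 0.9 m below the top of the plate, so y_c = 0.9 m and h_c = 0.9 × 0.894154 = 0.804739 m.
A = π(0.9)² = 2.54469 m².
Resultant F = γ·h_c·A = 10.86948 × 0.804739 × 2.54469 = 22.2586 kN.
I_c = πr⁴/4 = π × 0.9⁴/4 = 0.5153 m⁴.
Centre of pressure: y_p = y_c + I_c/(y_c·A) = 0.9 + 0.5153/(0.9 × 2.54469) = 0.9 + 0.225 = 1.125 m along the plane.

y_p = 1.125 m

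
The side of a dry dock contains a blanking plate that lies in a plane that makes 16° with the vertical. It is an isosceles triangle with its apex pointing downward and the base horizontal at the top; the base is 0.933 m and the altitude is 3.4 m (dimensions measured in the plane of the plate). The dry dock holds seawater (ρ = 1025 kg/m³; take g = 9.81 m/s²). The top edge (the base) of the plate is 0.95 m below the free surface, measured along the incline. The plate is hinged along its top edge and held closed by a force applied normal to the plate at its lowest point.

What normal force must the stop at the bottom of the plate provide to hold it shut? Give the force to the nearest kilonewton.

P ≈ 14 kN

γ = ρg = 1025 × 9.81 / 1000 = 10.05525 kN/m³.
The plate makes 16° with the vertical, i.e. θ = 90° − 16° = 74° to the horizontal. Measuring y along the incline from the free-surface line, vertical depth h = y·sinθ with sinθ = 0.961262.
With the apex down, the centroid sits h/3 = 3.4/3 = 1.13333 m below the base (the top edge), so y_c = 0.95 + 1.13333 = 2.08333 m and h_c = 2.08333 × 0.961262 = 2.00263 m.
A = ½ × 0.933 × 3.4 = 1.5861 m².
Resultant F = γ·h_c·A = 10.05525 × 2.00263 × 1.5861 = 31.9392 kN.
I_c = b·h³/36 = 0.933 × 3.4³/36 = 1.01863 m⁴.
Centre of pressure: y_p = y_c + I_c/(y_c·A) = 2.08333 + 1.01863/(2.08333 × 1.5861) = 2.08333 + 0.308268 = 2.3916 m along the plane.
The resultant acts 1.13333 + 0.308268 = 1.4416 m (along the plate) below the hinge at the top edge, so the moment about the hinge is M = F × 1.4416 = 31.9392 × 1.4416 = 46.0436 kN·m.
A normal force at the bottom, 3.4 m from the hinge, must supply this moment: P = 46.0436/3.4 = 13.5422 kN.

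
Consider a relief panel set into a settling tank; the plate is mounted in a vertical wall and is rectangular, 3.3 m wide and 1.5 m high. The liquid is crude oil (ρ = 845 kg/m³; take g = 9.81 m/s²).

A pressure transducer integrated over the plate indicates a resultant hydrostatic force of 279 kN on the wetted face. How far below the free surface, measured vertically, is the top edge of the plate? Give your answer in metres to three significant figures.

γ = ρg = 845 × 9.81 / 1000 = 8.28945 kN/m³.
A = 3.3 × 1.5 = 4.95 m².
From F = γ·h_c·A, the centroid depth is h_c = 279/(8.28945 × 4.95) = 6.79944 m.
The centroid lies 1.5/2 = 0.75 m below the top edge, so the top edge sits at h_top = 6.79944 − 0.75 = 6.04944 m below the surface.

d_top ≈ 6.05 m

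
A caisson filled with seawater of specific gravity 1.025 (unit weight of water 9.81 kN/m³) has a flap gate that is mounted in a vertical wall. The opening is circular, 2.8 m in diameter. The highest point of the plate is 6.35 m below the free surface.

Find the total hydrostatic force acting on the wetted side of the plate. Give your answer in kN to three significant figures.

F ≈ 480 kN

γ = 1.025 × 9.81 = 10.05525 kN/m³.
The centroid is at the centre, 1.4 m below the top of the plate, so the centroid depth is h_c = 6.35 + 1.4 = 7.75 m.
A = π(1.4)² = 6.15752 m².
Resultant F = γ·h_c·A = 10.05525 × 7.75 × 6.15752 = 479.844 kN.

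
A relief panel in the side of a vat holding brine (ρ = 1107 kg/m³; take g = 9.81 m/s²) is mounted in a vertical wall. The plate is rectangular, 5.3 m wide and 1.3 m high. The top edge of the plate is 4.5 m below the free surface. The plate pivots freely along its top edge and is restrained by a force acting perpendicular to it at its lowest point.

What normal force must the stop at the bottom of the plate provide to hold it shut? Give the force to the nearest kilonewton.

γ = ρg = 1107 × 9.81 / 1000 = 10.85967 kN/m³.
The centroid lies 1.3/2 = 0.65 m below the top edge, so the centroid depth is h_c = 4.5 + 0.65 = 5.15 m.
A = 5.3 × 1.3 = 6.89 m².
Resultant F = γ·h_c·A = 10.85967 × 5.15 × 6.89 = 385.339 kN.
I_c = b·h³/12 = 5.3 × 1.3³/12 = 0.970342 m⁴.
Centre of pressure: y_p = y_c + I_c/(y_c·A) = 5.15 + 0.970342/(5.15 × 6.89) = 5.15 + 0.0273463 = 5.17735 m along the plane.
The resultant acts 0.65 + 0.0273463 = 0.677346 m (along the plate) below the hinge at the top edge, so the moment about the hinge is M = F × 0.677346 = 385.339 × 0.677346 = 261.008 kN·m.
A normal force at the bottom, 1.3 m from the hinge, must supply this moment: P = 261.008/1.3 = 200.775 kN.

P ≈ 201 kN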